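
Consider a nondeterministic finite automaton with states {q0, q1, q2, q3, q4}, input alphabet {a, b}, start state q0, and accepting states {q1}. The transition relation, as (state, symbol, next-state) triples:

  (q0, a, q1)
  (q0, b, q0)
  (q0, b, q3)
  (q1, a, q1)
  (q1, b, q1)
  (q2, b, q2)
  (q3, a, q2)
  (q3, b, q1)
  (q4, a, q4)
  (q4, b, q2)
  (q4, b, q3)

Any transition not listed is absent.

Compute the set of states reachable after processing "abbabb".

{q1}

Start in {q0}.
Read 'a': q0→{q1}; now {q1}.
Read 'b': q1→{q1}; now {q1}.
Read 'b': q1→{q1}; now {q1}.
Read 'a': q1→{q1}; now {q1}.
Read 'b': q1→{q1}; now {q1}.
Read 'b': q1→{q1}; now {q1}.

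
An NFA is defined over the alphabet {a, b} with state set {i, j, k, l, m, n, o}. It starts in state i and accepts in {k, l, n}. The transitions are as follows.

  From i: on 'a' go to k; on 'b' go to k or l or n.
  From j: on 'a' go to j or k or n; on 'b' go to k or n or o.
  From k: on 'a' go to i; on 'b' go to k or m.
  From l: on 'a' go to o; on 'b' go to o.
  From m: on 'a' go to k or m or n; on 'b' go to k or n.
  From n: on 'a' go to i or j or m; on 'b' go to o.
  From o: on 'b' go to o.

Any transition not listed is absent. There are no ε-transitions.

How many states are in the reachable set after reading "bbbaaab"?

5

Start in {i}.
Read 'b': {i} → {k, l, n}.
Read 'b': {k, l, n} → {k, m, o}.
Read 'b': {k, m, o} → {k, m, n, o}.
Read 'a': {k, m, n, o} → {i, j, k, m, n}.
Read 'a': {i, j, k, m, n} → {i, j, k, m, n}.
Read 'a': {i, j, k, m, n} → {i, j, k, m, n}.
Read 'b': {i, j, k, m, n} → {k, l, m, n, o}.
That set has 5 states.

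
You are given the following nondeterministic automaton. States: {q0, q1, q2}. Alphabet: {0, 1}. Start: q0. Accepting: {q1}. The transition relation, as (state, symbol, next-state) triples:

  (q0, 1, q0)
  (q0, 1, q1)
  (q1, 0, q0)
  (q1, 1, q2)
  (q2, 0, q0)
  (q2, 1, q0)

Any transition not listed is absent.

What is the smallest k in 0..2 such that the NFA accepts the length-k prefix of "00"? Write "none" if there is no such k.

none

Start in {q0}.
Read '0': q0→∅; now ∅.
The set is empty and remains empty for the remaining 1 symbol.
No reachable set along the way intersects F.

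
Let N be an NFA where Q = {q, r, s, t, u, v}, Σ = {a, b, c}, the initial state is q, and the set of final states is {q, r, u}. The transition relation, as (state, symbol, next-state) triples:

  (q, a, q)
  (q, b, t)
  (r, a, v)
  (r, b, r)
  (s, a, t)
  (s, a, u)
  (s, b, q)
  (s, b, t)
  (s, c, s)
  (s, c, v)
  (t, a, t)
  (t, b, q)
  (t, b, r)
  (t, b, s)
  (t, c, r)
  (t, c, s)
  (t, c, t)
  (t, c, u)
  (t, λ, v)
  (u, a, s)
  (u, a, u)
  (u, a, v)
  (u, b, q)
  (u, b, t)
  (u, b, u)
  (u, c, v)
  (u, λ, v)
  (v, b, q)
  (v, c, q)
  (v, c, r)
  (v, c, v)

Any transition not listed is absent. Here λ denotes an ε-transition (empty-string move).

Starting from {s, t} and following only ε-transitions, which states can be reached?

{s, t, v}

Begin with {s, t}.
ε-move t → v; add v.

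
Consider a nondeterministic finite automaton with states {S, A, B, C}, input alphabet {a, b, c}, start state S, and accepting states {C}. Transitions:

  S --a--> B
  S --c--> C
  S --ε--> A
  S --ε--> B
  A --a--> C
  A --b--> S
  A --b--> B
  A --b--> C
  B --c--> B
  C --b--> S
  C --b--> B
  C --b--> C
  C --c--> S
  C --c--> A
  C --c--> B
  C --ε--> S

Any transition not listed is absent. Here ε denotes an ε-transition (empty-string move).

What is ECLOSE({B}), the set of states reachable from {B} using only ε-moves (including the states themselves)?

Begin with {B}.
No ε-moves leave this set, so the closure equals the set itself.

{B}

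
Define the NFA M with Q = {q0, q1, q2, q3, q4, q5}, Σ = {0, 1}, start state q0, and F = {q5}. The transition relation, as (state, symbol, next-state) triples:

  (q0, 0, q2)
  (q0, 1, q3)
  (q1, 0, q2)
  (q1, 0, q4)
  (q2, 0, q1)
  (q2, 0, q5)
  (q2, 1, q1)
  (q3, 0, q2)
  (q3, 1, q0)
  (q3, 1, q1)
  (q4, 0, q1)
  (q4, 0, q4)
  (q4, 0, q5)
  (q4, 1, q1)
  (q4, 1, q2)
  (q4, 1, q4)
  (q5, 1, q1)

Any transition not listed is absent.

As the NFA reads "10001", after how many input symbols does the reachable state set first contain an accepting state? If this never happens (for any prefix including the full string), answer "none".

3

Start in {q0}.
Read '1': q0→{q3}; now {q3}.
Read '0': q3→{q2}; now {q2}.
Read '0': q2→{q1, q5}; now {q1, q5}.
None of the earlier sets intersect F, but {q1, q5} does.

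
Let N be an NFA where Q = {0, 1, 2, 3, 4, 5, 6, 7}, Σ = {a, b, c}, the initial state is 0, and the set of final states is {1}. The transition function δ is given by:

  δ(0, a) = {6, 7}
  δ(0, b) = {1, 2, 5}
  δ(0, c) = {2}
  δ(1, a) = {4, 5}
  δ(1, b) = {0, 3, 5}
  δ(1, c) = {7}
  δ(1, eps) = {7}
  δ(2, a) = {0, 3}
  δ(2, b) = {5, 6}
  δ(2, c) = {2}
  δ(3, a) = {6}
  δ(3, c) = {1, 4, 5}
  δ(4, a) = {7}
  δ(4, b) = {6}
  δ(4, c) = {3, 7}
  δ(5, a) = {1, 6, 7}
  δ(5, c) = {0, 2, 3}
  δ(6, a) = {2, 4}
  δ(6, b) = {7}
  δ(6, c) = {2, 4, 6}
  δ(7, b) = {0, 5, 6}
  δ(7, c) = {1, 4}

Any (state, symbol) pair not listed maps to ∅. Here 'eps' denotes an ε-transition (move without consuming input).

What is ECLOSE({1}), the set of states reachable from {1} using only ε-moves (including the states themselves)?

Begin with {1}.
ε-move 1 → 7; add 7.

{1, 7}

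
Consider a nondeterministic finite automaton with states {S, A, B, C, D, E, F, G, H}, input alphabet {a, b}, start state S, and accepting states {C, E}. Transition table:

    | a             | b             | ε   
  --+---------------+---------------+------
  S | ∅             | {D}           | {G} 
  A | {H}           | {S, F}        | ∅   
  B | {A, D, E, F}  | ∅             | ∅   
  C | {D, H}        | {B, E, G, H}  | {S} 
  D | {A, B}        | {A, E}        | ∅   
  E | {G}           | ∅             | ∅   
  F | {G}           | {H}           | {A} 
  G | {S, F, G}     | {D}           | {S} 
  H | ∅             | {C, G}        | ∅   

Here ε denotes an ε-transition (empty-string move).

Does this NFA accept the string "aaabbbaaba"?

No

Start: ε-closure({S}) = {S, G}.
Read 'a': S→∅, G→{S, F, G}; union {S, F, G}; ε-closure = {S, A, F, G}.
Read 'a': S→∅, A→{H}, F→{G}, G→{S, F, G}; union {S, F, G, H}; ε-closure = {S, A, F, G, H}.
Read 'a': S→∅, A→{H}, F→{G}, G→{S, F, G}, H→∅; union {S, F, G, H}; ε-closure = {S, A, F, G, H}.
Read 'b': S→{D}, A→{S, F}, F→{H}, G→{D}, H→{C, G}; union {S, C, D, F, G, H}; ε-closure = {S, A, C, D, F, G, H}.
Read 'b': S→{D}, A→{S, F}, C→{B, E, G, H}, D→{A, E}, F→{H}, G→{D}, H→{C, G}; now {S, A, B, C, D, E, F, G, H}.
Read 'b': S→{D}, A→{S, F}, B→∅, C→{B, E, G, H}, D→{A, E}, E→∅, F→{H}, G→{D}, H→{C, G}; now {S, A, B, C, D, E, F, G, H}.
Read 'a': S→∅, A→{H}, B→{A, D, E, F}, C→{D, H}, D→{A, B}, E→{G}, F→{G}, G→{S, F, G}, H→∅; now {S, A, B, D, E, F, G, H}.
Read 'a': S→∅, A→{H}, B→{A, D, E, F}, D→{A, B}, E→{G}, F→{G}, G→{S, F, G}, H→∅; now {S, A, B, D, E, F, G, H}.
Read 'b': S→{D}, A→{S, F}, B→∅, D→{A, E}, E→∅, F→{H}, G→{D}, H→{C, G}; now {S, A, C, D, E, F, G, H}.
Read 'a': S→∅, A→{H}, C→{D, H}, D→{A, B}, E→{G}, F→{G}, G→{S, F, G}, H→∅; now {S, A, B, D, F, G, H}.
The final set {S, A, B, D, F, G, H} contains no accepting state.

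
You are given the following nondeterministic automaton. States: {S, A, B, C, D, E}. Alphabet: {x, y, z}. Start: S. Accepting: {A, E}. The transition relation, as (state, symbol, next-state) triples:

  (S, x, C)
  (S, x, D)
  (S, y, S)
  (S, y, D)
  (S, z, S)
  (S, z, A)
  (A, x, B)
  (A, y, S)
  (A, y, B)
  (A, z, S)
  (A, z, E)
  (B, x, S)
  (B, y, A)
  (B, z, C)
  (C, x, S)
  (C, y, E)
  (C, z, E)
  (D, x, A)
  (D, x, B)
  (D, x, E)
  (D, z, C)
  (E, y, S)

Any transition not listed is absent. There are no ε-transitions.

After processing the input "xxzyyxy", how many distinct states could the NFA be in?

4

Start in {S}.
Read 'x': S→{C, D}; now {C, D}.
Read 'x': C→{S}, D→{A, B, E}; now {S, A, B, E}.
Read 'z': S→{S, A}, A→{S, E}, B→{C}, E→∅; now {S, A, C, E}.
Read 'y': S→{S, D}, A→{S, B}, C→{E}, E→{S}; now {S, B, D, E}.
Read 'y': S→{S, D}, B→{A}, D→∅, E→{S}; now {S, A, D}.
Read 'x': S→{C, D}, A→{B}, D→{A, B, E}; now {A, B, C, D, E}.
Read 'y': A→{S, B}, B→{A}, C→{E}, D→∅, E→{S}; now {S, A, B, E}.
That set has 4 states.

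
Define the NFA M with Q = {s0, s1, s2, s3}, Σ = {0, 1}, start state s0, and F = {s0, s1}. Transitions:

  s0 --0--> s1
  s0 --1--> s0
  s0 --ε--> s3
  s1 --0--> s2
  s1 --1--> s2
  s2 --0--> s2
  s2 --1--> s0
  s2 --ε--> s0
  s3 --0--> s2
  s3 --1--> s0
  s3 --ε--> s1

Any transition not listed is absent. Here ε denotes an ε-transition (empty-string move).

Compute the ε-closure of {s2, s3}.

Begin with {s2, s3}.
ε-move s3 → s1; add s1.
ε-move s2 → s0; add s0.

{s0, s1, s2, s3}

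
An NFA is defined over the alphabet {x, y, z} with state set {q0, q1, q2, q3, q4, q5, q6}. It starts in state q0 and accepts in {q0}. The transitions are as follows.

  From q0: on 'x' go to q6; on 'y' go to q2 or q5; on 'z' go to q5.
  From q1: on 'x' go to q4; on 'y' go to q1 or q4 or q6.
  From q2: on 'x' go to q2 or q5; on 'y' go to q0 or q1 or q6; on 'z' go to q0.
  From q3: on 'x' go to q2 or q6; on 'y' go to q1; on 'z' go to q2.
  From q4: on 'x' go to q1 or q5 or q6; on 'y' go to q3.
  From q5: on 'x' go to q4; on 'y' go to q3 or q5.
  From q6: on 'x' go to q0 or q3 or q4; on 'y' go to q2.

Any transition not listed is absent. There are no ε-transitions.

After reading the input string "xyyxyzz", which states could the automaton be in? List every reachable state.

{q0, q5}

Start in {q0}.
Read 'x': q0→{q6}; now {q6}.
Read 'y': q6→{q2}; now {q2}.
Read 'y': q2→{q0, q1, q6}; now {q0, q1, q6}.
Read 'x': q0→{q6}, q1→{q4}, q6→{q0, q3, q4}; now {q0, q3, q4, q6}.
Read 'y': q0→{q2, q5}, q3→{q1}, q4→{q3}, q6→{q2}; now {q1, q2, q3, q5}.
Read 'z': q1→∅, q2→{q0}, q3→{q2}, q5→∅; now {q0, q2}.
Read 'z': q0→{q5}, q2→{q0}; now {q0, q5}.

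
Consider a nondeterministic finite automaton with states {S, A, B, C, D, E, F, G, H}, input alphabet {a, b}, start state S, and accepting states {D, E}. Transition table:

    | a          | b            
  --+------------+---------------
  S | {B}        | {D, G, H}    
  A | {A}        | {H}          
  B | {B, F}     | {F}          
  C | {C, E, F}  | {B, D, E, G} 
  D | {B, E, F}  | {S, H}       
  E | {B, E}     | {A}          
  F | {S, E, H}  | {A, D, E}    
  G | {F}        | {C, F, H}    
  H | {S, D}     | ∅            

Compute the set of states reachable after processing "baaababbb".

{S, A, B, C, D, E, F, G, H}

Start in {S}.
Read 'b': {S} → {D, G, H}.
Read 'a': {D, G, H} → {S, B, D, E, F}.
Read 'a': {S, B, D, E, F} → {S, B, E, F, H}.
Read 'a': {S, B, E, F, H} → {S, B, D, E, F, H}.
Read 'b': {S, B, D, E, F, H} → {S, A, D, E, F, G, H}.
Read 'a': {S, A, D, E, F, G, H} → {S, A, B, D, E, F, H}.
Read 'b': {S, A, B, D, E, F, H} → {S, A, D, E, F, G, H}.
Read 'b': {S, A, D, E, F, G, H} → {S, A, C, D, E, F, G, H}.
Read 'b': {S, A, C, D, E, F, G, H} → {S, A, B, C, D, E, F, G, H}.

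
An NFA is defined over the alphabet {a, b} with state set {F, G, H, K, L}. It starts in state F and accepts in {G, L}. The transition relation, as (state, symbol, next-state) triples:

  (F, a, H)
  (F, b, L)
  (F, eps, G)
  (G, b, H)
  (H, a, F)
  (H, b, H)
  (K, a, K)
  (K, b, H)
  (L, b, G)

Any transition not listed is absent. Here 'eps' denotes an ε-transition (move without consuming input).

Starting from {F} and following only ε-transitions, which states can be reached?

Begin with {F}.
ε-move F → G; add G.

{F, G}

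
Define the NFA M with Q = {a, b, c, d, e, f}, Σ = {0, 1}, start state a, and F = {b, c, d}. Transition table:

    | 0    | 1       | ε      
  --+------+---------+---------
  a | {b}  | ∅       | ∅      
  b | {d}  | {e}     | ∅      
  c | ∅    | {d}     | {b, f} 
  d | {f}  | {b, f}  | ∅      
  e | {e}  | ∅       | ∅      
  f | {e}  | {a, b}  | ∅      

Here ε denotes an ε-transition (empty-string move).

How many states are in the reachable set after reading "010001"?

0

Start in {a}.
Read '0': {a} → {b}.
Read '1': {b} → {e}.
Read '0': {e} → {e}.
Read '0': {e} → {e}.
Read '0': {e} → {e}.
Read '1': {e} → ∅.
That set has 0 states.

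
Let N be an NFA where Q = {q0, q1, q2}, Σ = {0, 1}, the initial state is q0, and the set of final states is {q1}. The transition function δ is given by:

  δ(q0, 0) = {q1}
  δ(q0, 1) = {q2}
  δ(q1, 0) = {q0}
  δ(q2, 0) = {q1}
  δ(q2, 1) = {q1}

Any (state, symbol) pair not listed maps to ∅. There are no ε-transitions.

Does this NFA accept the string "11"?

Yes

Start in {q0}.
Read '1': {q0} → {q2}.
Read '1': {q2} → {q1}.
The final set {q1} contains the accepting state q1.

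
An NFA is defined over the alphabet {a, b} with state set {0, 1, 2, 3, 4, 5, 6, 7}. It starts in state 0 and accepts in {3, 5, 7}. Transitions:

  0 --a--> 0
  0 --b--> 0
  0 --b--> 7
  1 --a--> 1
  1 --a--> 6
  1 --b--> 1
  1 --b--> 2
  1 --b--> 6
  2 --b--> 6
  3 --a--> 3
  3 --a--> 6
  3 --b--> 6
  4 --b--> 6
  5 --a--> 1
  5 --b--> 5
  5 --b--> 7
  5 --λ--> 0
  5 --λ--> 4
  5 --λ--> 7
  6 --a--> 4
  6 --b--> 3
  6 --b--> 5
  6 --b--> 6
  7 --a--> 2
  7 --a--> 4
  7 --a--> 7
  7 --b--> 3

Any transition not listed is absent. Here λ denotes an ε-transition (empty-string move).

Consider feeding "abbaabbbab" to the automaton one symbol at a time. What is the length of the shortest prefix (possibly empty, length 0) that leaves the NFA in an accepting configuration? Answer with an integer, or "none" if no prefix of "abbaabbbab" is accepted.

2

Start in {0}.
Read 'a': {0} → {0}.
Read 'b': {0} → {0, 7}.
None of the earlier sets intersect F, but {0, 7} does.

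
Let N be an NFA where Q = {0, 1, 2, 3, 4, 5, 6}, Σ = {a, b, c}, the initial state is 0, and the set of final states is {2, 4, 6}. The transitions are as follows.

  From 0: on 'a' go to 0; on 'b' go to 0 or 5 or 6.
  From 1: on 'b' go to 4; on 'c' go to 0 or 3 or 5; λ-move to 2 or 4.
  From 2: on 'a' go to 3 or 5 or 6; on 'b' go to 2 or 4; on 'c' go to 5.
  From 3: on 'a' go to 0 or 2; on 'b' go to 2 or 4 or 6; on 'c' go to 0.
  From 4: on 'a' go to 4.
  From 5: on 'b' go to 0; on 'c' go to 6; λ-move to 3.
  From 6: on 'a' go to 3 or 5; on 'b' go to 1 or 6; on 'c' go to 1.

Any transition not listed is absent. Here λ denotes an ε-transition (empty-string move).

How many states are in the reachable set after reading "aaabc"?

Start in {0}.
Read 'a': 0→{0}; now {0}.
Read 'a': 0→{0}; now {0}.
Read 'a': 0→{0}; now {0}.
Read 'b': 0→{0, 5, 6}; union {0, 5, 6}; ε-closure = {0, 3, 5, 6}.
Read 'c': 0→∅, 3→{0}, 5→{6}, 6→{1}; union {0, 1, 6}; ε-closure = {0, 1, 2, 4, 6}.
That set has 5 states.

5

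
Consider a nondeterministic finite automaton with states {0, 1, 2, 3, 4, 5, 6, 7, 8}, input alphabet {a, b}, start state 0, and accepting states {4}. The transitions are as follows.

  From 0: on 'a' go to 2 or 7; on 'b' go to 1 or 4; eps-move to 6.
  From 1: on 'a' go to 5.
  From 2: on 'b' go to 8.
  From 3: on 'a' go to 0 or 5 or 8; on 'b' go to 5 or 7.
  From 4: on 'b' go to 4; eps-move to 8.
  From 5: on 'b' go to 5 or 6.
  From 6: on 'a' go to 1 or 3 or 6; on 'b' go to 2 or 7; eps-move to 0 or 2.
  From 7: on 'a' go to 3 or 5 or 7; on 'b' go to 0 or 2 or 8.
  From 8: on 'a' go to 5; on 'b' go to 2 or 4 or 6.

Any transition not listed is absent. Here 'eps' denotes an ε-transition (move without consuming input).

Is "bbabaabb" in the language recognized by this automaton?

Yes

Start: ε-closure({0}) = {0, 2, 6}.
Read 'b': 0→{1, 4}, 2→{8}, 6→{2, 7}; now {1, 2, 4, 7, 8}.
Read 'b': 1→∅, 2→{8}, 4→{4}, 7→{0, 2, 8}, 8→{2, 4, 6}; now {0, 2, 4, 6, 8}.
Read 'a': 0→{2, 7}, 2→∅, 4→∅, 6→{1, 3, 6}, 8→{5}; union {1, 2, 3, 5, 6, 7}; ε-closure = {0, 1, 2, 3, 5, 6, 7}.
Read 'b': 0→{1, 4}, 1→∅, 2→{8}, 3→{5, 7}, 5→{5, 6}, 6→{2, 7}, 7→{0, 2, 8}; now {0, 1, 2, 4, 5, 6, 7, 8}.
Read 'a': 0→{2, 7}, 1→{5}, 2→∅, 4→∅, 5→∅, 6→{1, 3, 6}, 7→{3, 5, 7}, 8→{5}; union {1, 2, 3, 5, 6, 7}; ε-closure = {0, 1, 2, 3, 5, 6, 7}.
Read 'a': 0→{2, 7}, 1→{5}, 2→∅, 3→{0, 5, 8}, 5→∅, 6→{1, 3, 6}, 7→{3, 5, 7}; now {0, 1, 2, 3, 5, 6, 7, 8}.
Read 'b': 0→{1, 4}, 1→∅, 2→{8}, 3→{5, 7}, 5→{5, 6}, 6→{2, 7}, 7→{0, 2, 8}, 8→{2, 4, 6}; now {0, 1, 2, 4, 5, 6, 7, 8}.
Read 'b': 0→{1, 4}, 1→∅, 2→{8}, 4→{4}, 5→{5, 6}, 6→{2, 7}, 7→{0, 2, 8}, 8→{2, 4, 6}; now {0, 1, 2, 4, 5, 6, 7, 8}.
The final set {0, 1, 2, 4, 5, 6, 7, 8} contains the accepting state 4.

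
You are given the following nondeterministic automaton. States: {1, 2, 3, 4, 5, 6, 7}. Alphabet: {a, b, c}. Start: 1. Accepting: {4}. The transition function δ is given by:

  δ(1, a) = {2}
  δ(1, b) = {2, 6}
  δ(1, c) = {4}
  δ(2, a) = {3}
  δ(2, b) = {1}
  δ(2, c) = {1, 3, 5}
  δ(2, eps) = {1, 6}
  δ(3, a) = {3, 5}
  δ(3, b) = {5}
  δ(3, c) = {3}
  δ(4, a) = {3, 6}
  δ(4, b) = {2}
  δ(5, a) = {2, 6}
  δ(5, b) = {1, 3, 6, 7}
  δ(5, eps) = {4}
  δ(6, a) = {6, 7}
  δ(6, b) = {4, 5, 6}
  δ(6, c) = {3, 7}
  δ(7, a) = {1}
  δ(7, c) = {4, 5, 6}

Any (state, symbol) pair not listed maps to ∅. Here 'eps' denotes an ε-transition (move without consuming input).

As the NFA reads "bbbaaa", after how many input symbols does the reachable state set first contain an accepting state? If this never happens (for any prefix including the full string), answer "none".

Start in {1}.
Read 'b': {1} → {1, 2, 6}.
Read 'b': {1, 2, 6} → {1, 2, 4, 5, 6}.
None of the earlier sets intersect F, but {1, 2, 4, 5, 6} does.

2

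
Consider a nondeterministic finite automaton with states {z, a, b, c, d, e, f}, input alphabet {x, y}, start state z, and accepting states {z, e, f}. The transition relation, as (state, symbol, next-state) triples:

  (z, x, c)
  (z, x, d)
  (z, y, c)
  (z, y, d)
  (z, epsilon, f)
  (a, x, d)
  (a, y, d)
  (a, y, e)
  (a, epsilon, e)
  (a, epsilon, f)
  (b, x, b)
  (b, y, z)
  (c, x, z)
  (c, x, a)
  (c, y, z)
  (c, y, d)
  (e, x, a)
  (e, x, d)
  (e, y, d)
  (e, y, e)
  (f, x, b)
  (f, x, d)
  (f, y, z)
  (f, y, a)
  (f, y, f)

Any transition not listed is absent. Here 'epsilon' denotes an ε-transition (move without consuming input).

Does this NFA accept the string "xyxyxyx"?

No

Start: ε-closure({z}) = {z, f}.
Read 'x': {z, f} → {b, c, d}.
Read 'y': {b, c, d} → {z, d, f}.
Read 'x': {z, d, f} → {b, c, d}.
Read 'y': {b, c, d} → {z, d, f}.
Read 'x': {z, d, f} → {b, c, d}.
Read 'y': {b, c, d} → {z, d, f}.
Read 'x': {z, d, f} → {b, c, d}.
The final set {b, c, d} contains no accepting state.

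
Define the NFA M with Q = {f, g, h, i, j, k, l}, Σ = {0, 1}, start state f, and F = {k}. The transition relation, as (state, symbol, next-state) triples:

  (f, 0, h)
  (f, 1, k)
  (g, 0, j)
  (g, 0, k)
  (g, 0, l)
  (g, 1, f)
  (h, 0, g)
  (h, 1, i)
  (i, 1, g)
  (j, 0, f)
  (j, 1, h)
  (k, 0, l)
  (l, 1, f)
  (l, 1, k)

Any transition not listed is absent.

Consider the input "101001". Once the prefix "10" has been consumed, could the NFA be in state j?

Start in {f}.
Read '1': f→{k}; now {k}.
Read '0': k→{l}; now {l}.
State j is not in {l}.

No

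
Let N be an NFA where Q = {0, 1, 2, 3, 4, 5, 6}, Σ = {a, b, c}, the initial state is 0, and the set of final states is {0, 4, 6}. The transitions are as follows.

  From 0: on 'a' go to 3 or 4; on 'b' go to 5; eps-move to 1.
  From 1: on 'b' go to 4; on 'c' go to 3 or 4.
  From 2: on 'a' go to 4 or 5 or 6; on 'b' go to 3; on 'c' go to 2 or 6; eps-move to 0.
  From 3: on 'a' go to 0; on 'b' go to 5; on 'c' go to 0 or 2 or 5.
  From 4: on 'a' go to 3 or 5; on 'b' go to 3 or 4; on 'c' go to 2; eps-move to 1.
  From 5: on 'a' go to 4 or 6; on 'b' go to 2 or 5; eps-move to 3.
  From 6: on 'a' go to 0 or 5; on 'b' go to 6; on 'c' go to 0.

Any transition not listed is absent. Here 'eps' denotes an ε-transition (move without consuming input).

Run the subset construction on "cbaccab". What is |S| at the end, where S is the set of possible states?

7

Start: ε-closure({0}) = {0, 1}.
Read 'c': 0→∅, 1→{3, 4}; union {3, 4}; ε-closure = {1, 3, 4}.
Read 'b': 1→{4}, 3→{5}, 4→{3, 4}; union {3, 4, 5}; ε-closure = {1, 3, 4, 5}.
Read 'a': 1→∅, 3→{0}, 4→{3, 5}, 5→{4, 6}; union {0, 3, 4, 5, 6}; ε-closure = {0, 1, 3, 4, 5, 6}.
Read 'c': 0→∅, 1→{3, 4}, 3→{0, 2, 5}, 4→{2}, 5→∅, 6→{0}; union {0, 2, 3, 4, 5}; ε-closure = {0, 1, 2, 3, 4, 5}.
Read 'c': 0→∅, 1→{3, 4}, 2→{2, 6}, 3→{0, 2, 5}, 4→{2}, 5→∅; union {0, 2, 3, 4, 5, 6}; ε-closure = {0, 1, 2, 3, 4, 5, 6}.
Read 'a': 0→{3, 4}, 1→∅, 2→{4, 5, 6}, 3→{0}, 4→{3, 5}, 5→{4, 6}, 6→{0, 5}; union {0, 3, 4, 5, 6}; ε-closure = {0, 1, 3, 4, 5, 6}.
Read 'b': 0→{5}, 1→{4}, 3→{5}, 4→{3, 4}, 5→{2, 5}, 6→{6}; union {2, 3, 4, 5, 6}; ε-closure = {0, 1, 2, 3, 4, 5, 6}.
That set has 7 states.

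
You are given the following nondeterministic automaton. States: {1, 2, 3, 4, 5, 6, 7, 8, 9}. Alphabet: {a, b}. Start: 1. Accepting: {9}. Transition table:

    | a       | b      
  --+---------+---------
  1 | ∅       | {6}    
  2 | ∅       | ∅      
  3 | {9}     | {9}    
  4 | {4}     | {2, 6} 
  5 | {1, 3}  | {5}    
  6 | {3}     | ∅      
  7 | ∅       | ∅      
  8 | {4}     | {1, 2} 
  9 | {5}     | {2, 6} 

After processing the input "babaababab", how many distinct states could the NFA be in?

3

Start in {1}.
Read 'b': 1→{6}; now {6}.
Read 'a': 6→{3}; now {3}.
Read 'b': 3→{9}; now {9}.
Read 'a': 9→{5}; now {5}.
Read 'a': 5→{1, 3}; now {1, 3}.
Read 'b': 1→{6}, 3→{9}; now {6, 9}.
Read 'a': 6→{3}, 9→{5}; now {3, 5}.
Read 'b': 3→{9}, 5→{5}; now {5, 9}.
Read 'a': 5→{1, 3}, 9→{5}; now {1, 3, 5}.
Read 'b': 1→{6}, 3→{9}, 5→{5}; now {5, 6, 9}.
That set has 3 states.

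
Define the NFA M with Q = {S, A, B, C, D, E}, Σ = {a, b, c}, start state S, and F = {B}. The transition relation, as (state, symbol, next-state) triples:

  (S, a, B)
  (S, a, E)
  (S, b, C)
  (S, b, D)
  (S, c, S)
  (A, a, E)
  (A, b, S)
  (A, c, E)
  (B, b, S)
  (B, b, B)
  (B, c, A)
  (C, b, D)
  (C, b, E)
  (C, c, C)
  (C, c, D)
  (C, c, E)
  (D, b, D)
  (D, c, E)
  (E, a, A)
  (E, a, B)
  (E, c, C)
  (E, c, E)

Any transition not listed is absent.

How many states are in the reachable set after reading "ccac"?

3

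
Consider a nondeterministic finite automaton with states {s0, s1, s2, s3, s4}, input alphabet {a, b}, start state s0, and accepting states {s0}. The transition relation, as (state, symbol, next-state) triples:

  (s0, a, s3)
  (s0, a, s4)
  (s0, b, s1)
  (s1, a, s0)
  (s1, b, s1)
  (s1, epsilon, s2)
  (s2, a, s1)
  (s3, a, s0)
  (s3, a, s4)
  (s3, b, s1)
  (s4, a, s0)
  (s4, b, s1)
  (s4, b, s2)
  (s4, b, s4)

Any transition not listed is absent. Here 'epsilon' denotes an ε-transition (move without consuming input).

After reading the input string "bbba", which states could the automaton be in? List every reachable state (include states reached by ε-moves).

{s0, s1, s2}

Start in {s0}.
Read 'b': {s0} → {s1, s2}.
Read 'b': {s1, s2} → {s1, s2}.
Read 'b': {s1, s2} → {s1, s2}.
Read 'a': {s1, s2} → {s0, s1, s2}.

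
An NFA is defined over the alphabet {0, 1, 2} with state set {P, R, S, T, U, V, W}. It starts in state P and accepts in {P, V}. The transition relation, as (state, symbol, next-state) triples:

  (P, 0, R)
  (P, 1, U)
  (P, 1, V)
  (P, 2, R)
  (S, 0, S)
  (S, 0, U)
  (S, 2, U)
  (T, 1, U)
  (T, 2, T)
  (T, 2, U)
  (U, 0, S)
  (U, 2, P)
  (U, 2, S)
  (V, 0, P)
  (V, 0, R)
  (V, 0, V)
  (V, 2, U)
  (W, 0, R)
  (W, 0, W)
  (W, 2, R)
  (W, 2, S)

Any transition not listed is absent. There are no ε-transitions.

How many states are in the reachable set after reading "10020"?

3

Start in {P}.
Read '1': {P} → {U, V}.
Read '0': {U, V} → {P, R, S, V}.
Read '0': {P, R, S, V} → {P, R, S, U, V}.
Read '2': {P, R, S, U, V} → {P, R, S, U}.
Read '0': {P, R, S, U} → {R, S, U}.
That set has 3 states.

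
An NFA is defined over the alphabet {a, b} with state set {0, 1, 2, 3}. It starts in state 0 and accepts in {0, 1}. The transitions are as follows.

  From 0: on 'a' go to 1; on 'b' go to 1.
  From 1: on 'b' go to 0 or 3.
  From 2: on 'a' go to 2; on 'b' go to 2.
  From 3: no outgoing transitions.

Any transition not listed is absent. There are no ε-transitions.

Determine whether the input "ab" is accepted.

Start in {0}.
Read 'a': 0→{1}; now {1}.
Read 'b': 1→{0, 3}; now {0, 3}.
The final set {0, 3} contains the accepting state 0.

Yes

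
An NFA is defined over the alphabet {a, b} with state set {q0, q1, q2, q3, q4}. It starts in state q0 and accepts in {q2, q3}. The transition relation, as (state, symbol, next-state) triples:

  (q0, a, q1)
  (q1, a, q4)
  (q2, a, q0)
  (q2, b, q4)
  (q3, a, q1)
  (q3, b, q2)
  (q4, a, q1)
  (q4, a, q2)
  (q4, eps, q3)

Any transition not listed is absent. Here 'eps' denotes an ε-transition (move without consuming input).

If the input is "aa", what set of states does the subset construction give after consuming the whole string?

{q3, q4}

Start in {q0}.
Read 'a': q0→{q1}; now {q1}.
Read 'a': q1→{q4}; union {q4}; ε-closure = {q3, q4}.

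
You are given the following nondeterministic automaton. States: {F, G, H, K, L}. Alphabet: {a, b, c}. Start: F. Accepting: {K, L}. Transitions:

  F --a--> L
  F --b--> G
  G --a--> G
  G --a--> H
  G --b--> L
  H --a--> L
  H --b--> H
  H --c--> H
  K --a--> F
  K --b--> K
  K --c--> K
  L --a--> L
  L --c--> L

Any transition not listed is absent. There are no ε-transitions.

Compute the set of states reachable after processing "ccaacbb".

∅

Start in {F}.
Read 'c': F→∅; now ∅.
The set is empty and remains empty for the remaining 6 symbols.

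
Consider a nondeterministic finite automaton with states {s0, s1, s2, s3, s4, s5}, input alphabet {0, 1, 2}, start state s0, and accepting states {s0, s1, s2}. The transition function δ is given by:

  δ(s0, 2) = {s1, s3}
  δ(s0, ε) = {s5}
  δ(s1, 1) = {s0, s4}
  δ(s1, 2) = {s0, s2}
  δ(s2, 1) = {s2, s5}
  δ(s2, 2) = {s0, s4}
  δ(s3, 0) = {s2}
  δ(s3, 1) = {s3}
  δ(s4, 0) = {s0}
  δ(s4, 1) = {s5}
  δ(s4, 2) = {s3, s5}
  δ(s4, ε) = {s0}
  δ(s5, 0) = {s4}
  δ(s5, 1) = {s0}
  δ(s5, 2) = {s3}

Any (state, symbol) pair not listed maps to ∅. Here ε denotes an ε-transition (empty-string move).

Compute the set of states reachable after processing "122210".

{s0, s2, s4, s5}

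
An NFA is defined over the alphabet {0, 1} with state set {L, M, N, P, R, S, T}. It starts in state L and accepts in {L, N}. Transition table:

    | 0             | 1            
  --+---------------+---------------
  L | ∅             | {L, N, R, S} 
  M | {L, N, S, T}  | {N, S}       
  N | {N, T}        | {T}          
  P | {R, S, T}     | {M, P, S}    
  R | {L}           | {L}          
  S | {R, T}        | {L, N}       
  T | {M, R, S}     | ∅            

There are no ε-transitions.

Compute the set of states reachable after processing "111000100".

Start in {L}.
Read '1': {L} → {L, N, R, S}.
Read '1': {L, N, R, S} → {L, N, R, S, T}.
Read '1': {L, N, R, S, T} → {L, N, R, S, T}.
Read '0': {L, N, R, S, T} → {L, M, N, R, S, T}.
Read '0': {L, M, N, R, S, T} → {L, M, N, R, S, T}.
Read '0': {L, M, N, R, S, T} → {L, M, N, R, S, T}.
Read '1': {L, M, N, R, S, T} → {L, N, R, S, T}.
Read '0': {L, N, R, S, T} → {L, M, N, R, S, T}.
Read '0': {L, M, N, R, S, T} → {L, M, N, R, S, T}.

{L, M, N, R, S, T}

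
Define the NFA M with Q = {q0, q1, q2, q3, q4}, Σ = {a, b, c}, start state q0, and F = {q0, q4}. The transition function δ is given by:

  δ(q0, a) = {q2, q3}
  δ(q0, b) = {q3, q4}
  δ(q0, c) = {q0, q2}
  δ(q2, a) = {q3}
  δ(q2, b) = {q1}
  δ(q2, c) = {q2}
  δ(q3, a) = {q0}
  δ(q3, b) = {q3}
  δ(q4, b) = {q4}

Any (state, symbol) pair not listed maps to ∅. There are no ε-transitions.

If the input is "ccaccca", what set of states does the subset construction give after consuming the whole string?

Start in {q0}.
Read 'c': q0→{q0, q2}; now {q0, q2}.
Read 'c': q0→{q0, q2}, q2→{q2}; now {q0, q2}.
Read 'a': q0→{q2, q3}, q2→{q3}; now {q2, q3}.
Read 'c': q2→{q2}, q3→∅; now {q2}.
Read 'c': q2→{q2}; now {q2}.
Read 'c': q2→{q2}; now {q2}.
Read 'a': q2→{q3}; now {q3}.

{q3}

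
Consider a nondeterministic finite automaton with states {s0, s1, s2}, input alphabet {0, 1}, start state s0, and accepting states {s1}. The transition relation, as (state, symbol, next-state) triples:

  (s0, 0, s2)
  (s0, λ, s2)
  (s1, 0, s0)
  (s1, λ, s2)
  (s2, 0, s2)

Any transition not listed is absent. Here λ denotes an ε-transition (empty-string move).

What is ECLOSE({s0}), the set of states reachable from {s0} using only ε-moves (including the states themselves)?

{s0, s2}

Begin with {s0}.
ε-move s0 → s2; add s2.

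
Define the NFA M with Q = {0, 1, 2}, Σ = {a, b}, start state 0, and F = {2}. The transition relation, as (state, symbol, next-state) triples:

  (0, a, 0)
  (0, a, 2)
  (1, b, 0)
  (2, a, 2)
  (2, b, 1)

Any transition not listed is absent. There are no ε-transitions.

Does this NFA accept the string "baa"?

No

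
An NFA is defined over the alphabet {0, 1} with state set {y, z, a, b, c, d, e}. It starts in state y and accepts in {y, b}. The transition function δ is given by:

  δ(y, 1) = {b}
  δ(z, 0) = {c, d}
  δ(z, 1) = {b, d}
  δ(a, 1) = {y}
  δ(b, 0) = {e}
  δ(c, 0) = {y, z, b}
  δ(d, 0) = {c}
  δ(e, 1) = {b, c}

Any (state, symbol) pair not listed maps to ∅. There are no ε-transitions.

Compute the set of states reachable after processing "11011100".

Start in {y}.
Read '1': y→{b}; now {b}.
Read '1': b→∅; now ∅.
The set is empty and remains empty for the remaining 6 symbols.

∅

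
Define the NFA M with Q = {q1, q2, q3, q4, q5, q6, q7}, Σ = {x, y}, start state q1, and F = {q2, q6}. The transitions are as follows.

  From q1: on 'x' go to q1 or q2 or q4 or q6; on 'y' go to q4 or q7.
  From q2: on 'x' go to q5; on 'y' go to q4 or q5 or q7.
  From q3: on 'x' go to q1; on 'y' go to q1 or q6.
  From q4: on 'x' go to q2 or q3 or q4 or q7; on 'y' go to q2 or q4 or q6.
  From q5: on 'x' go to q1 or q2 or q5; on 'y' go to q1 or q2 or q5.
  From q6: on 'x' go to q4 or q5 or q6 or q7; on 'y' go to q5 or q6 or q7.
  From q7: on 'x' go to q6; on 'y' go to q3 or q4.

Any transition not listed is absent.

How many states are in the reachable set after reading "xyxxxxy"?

Start in {q1}.
Read 'x': {q1} → {q1, q2, q4, q6}.
Read 'y': {q1, q2, q4, q6} → {q2, q4, q5, q6, q7}.
Read 'x': {q2, q4, q5, q6, q7} → {q1, q2, q3, q4, q5, q6, q7}.
Read 'x': {q1, q2, q3, q4, q5, q6, q7} → {q1, q2, q3, q4, q5, q6, q7}.
Read 'x': {q1, q2, q3, q4, q5, q6, q7} → {q1, q2, q3, q4, q5, q6, q7}.
Read 'x': {q1, q2, q3, q4, q5, q6, q7} → {q1, q2, q3, q4, q5, q6, q7}.
Read 'y': {q1, q2, q3, q4, q5, q6, q7} → {q1, q2, q3, q4, q5, q6, q7}.
That set has 7 states.

7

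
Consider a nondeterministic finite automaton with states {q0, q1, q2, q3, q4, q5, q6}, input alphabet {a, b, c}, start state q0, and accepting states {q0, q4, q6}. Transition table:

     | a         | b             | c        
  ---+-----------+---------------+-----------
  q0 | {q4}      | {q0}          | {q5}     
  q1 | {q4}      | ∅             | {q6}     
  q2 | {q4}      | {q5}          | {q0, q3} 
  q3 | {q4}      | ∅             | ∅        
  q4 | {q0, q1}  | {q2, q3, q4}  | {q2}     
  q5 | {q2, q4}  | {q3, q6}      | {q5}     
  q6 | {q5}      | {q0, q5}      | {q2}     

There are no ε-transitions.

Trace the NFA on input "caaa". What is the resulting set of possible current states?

Start in {q0}.
Read 'c': {q0} → {q5}.
Read 'a': {q5} → {q2, q4}.
Read 'a': {q2, q4} → {q0, q1, q4}.
Read 'a': {q0, q1, q4} → {q0, q1, q4}.

{q0, q1, q4}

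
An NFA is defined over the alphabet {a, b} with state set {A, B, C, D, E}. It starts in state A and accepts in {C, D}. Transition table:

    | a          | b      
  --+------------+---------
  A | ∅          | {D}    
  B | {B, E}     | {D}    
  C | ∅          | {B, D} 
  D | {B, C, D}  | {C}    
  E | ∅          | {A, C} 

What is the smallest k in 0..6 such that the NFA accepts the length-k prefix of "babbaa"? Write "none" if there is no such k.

1

Start in {A}.
Read 'b': {A} → {D}.
None of the earlier sets intersect F, but {D} does.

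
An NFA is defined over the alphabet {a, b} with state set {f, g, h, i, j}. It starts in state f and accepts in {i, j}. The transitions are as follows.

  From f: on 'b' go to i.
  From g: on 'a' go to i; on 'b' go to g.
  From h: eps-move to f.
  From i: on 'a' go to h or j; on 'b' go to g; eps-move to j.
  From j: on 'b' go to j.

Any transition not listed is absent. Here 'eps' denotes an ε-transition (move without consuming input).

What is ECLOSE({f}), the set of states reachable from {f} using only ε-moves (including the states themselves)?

Begin with {f}.
No ε-moves leave this set, so the closure equals the set itself.

{f}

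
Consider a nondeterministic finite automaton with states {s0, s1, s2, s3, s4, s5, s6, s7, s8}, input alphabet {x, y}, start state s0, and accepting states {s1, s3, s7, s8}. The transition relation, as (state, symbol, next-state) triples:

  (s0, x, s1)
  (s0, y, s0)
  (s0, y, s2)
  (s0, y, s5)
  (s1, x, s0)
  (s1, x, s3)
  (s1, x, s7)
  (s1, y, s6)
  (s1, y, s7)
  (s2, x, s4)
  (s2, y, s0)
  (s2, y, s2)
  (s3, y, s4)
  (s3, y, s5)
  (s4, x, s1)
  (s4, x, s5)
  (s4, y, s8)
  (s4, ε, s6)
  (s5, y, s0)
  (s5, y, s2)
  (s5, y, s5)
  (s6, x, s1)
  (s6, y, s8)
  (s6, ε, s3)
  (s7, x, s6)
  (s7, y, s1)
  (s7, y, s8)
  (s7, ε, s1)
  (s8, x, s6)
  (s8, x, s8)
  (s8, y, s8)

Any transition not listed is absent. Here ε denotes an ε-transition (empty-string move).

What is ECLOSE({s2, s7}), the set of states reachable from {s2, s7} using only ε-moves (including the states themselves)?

{s1, s2, s7}

Begin with {s2, s7}.
ε-move s7 → s1; add s1.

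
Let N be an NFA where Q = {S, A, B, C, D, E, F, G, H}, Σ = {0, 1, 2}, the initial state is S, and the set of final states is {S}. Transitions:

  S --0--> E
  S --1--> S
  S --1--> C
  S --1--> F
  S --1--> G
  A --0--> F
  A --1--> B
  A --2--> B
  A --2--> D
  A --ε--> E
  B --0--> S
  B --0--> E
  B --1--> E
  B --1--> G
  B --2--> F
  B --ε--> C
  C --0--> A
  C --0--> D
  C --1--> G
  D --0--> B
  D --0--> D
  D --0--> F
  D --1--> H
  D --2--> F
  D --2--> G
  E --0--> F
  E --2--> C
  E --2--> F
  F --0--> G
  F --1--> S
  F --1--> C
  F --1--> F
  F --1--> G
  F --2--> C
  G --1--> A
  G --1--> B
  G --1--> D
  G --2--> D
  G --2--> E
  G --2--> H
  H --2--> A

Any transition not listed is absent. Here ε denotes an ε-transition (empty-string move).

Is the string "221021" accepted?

Start in {S}.
Read '2': S→∅; now ∅.
The set is empty and remains empty for the remaining 5 symbols.
The final set ∅ contains no accepting state.

No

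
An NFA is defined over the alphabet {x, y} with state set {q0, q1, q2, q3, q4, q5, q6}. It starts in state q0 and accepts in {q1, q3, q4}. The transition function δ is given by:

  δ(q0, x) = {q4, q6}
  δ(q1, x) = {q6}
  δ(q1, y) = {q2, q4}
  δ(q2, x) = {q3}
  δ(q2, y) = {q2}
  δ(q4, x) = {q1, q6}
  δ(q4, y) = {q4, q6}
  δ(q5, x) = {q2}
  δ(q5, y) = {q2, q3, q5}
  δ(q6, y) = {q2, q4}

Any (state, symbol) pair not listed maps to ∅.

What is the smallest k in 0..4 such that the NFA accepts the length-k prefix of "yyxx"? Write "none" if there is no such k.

none

Start in {q0}.
Read 'y': {q0} → ∅.
The set is empty and remains empty for the remaining 3 symbols.
No reachable set along the way intersects F.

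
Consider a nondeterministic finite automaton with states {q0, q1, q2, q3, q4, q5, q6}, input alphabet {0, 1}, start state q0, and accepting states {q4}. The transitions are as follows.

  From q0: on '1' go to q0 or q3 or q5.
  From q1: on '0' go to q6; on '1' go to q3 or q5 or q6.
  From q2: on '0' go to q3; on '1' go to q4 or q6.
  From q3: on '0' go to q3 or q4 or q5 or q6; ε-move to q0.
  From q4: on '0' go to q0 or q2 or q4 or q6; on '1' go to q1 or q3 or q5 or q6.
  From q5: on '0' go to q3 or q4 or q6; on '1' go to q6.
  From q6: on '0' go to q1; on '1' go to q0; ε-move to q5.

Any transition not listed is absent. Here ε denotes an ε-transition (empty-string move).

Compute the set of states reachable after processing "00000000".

Start in {q0}.
Read '0': q0→∅; now ∅.
The set is empty and remains empty for the remaining 7 symbols.

∅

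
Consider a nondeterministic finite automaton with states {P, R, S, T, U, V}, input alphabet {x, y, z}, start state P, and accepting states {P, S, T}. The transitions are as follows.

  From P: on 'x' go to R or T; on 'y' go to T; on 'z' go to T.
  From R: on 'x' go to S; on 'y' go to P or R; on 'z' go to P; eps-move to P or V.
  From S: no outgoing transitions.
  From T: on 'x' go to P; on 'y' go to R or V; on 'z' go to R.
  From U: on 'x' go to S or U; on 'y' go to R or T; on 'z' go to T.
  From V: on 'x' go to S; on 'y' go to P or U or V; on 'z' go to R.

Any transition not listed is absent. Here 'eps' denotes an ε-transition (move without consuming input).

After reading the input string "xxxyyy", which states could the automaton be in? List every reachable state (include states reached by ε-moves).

{P, R, T, U, V}

Start in {P}.
Read 'x': {P} → {P, R, T, V}.
Read 'x': {P, R, T, V} → {P, R, S, T, V}.
Read 'x': {P, R, S, T, V} → {P, R, S, T, V}.
Read 'y': {P, R, S, T, V} → {P, R, T, U, V}.
Read 'y': {P, R, T, U, V} → {P, R, T, U, V}.
Read 'y': {P, R, T, U, V} → {P, R, T, U, V}.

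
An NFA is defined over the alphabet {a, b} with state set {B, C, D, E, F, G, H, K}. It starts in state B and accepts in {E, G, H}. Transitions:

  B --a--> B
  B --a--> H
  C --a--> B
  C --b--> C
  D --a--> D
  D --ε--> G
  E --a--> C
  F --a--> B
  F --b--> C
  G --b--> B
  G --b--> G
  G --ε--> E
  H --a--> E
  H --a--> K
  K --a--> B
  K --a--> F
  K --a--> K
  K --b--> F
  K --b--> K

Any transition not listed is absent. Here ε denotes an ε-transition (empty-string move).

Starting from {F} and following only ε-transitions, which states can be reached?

Begin with {F}.
No ε-moves leave this set, so the closure equals the set itself.

{F}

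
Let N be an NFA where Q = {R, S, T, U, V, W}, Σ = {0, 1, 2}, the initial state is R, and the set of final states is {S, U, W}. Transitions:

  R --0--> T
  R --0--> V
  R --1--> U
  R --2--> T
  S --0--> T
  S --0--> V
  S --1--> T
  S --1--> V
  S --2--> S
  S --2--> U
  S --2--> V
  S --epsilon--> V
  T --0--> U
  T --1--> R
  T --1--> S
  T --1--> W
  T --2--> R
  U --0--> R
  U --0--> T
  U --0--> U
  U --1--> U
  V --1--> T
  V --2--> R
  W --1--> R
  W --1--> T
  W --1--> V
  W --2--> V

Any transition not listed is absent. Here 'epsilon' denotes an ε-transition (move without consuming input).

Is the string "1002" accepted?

No

Start in {R}.
Read '1': R→{U}; now {U}.
Read '0': U→{R, T, U}; now {R, T, U}.
Read '0': R→{T, V}, T→{U}, U→{R, T, U}; now {R, T, U, V}.
Read '2': R→{T}, T→{R}, U→∅, V→{R}; now {R, T}.
The final set {R, T} contains no accepting state.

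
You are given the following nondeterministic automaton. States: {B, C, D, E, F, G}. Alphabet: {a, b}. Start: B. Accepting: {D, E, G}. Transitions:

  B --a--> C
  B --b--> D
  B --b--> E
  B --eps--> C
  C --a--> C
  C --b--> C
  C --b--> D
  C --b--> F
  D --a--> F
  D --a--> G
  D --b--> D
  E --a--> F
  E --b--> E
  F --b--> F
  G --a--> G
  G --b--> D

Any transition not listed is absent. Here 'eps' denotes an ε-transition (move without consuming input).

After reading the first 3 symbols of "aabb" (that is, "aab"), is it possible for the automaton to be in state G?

No

Start: ε-closure({B}) = {B, C}.
Read 'a': B→{C}, C→{C}; now {C}.
Read 'a': C→{C}; now {C}.
Read 'b': C→{C, D, F}; now {C, D, F}.
State G is not in {C, D, F}.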